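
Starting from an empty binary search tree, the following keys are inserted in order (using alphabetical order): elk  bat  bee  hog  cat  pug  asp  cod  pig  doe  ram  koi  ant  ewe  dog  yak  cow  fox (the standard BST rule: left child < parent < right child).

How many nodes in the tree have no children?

elk: root
bat: left child of elk (depth 1)
bee: right child of bat (depth 2)
hog: right child of elk (depth 1)
cat: right child of bee (depth 3)
pug: right child of hog (depth 2)
asp: left child of bat (depth 2)
cod: right child of cat (depth 4)
pig: left child of pug (depth 3)
doe: right child of cod (depth 5)
ram: right child of pug (depth 3)
koi: left child of pig (depth 4)
ant: left child of asp (depth 3)
ewe: left child of hog (depth 2)
dog: right child of doe (depth 6)
yak: right child of ram (depth 4)
cow: left child of doe (depth 6)
fox: right child of ewe (depth 3)

Leaves: ant, cow, dog, fox, koi, yak — 6 in total.

6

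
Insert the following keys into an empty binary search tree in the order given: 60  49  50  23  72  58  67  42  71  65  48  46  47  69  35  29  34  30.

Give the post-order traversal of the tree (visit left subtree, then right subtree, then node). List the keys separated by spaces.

Insert 60: tree is empty, so 60 becomes the root.
Insert 49: 49 < 60 → go left. Place as left child of 60.
Insert 50: 50 < 60 → go left; 50 > 49 → go right. Place as right child of 49.
Insert 23: 23 < 60 → go left; 23 < 49 → go left. Place as left child of 49.
Insert 72: 72 > 60 → go right. Place as right child of 60.
Insert 58: 58 < 60 → go left; 58 > 49 → go right; 58 > 50 → go right. Place as right child of 50.
Insert 67: 67 > 60 → go right; 67 < 72 → go left. Place as left child of 72.
Insert 42: 42 < 60 → go left; 42 < 49 → go left; 42 > 23 → go right. Place as right child of 23.
Insert 71: 71 > 60 → go right; 71 < 72 → go left; 71 > 67 → go right. Place as right child of 67.
Insert 65: 65 > 60 → go right; 65 < 72 → go left; 65 < 67 → go left. Place as left child of 67.
Insert 48: 48 < 60 → go left; 48 < 49 → go left; 48 > 23 → go right; 48 > 42 → go right. Place as right child of 42.
Insert 46: 46 < 60 → go left; 46 < 49 → go left; 46 > 23 → go right; 46 > 42 → go right; 46 < 48 → go left. Place as left child of 48.
Insert 47: 47 < 60 → go left; 47 < 49 → go left; 47 > 23 → go right; 47 > 42 → go right; 47 < 48 → go left; 47 > 46 → go right. Place as right child of 46.
Insert 69: 69 > 60 → go right; 69 < 72 → go left; 69 > 67 → go right; 69 < 71 → go left. Place as left child of 71.
Insert 35: 35 < 60 → go left; 35 < 49 → go left; 35 > 23 → go right; 35 < 42 → go left. Place as left child of 42.
Insert 29: 29 < 60 → go left; 29 < 49 → go left; 29 > 23 → go right; 29 < 42 → go left; 29 < 35 → go left. Place as left child of 35.
Insert 34: 34 < 60 → go left; 34 < 49 → go left; 34 > 23 → go right; 34 < 42 → go left; 34 < 35 → go left; 34 > 29 → go right. Place as right child of 29.
Insert 30: 30 < 60 → go left; 30 < 49 → go left; 30 > 23 → go right; 30 < 42 → go left; 30 < 35 → go left; 30 > 29 → go right; 30 < 34 → go left. Place as left child of 34.

30 34 29 35 47 46 48 42 23 58 50 49 65 69 71 67 72 60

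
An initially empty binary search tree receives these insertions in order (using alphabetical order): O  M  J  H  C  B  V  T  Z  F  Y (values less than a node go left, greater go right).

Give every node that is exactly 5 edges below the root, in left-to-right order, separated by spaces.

B F

Insert O: tree is empty, so O becomes the root.
Insert M: M < O → go left. Place as left child of O.
Insert J: J < O → go left; J < M → go left. Place as left child of M.
Insert H: H < O → go left; H < M → go left; H < J → go left. Place as left child of J.
Insert C: C < O → go left; C < M → go left; C < J → go left; C < H → go left. Place as left child of H.
Insert B: B < O → go left; B < M → go left; B < J → go left; B < H → go left; B < C → go left. Place as left child of C.
Insert V: V > O → go right. Place as right child of O.
Insert T: T > O → go right; T < V → go left. Place as left child of V.
Insert Z: Z > O → go right; Z > V → go right. Place as right child of V.
Insert F: F < O → go left; F < M → go left; F < J → go left; F < H → go left; F > C → go right. Place as right child of C.
Insert Y: Y > O → go right; Y > V → go right; Y < Z → go left. Place as left child of Z.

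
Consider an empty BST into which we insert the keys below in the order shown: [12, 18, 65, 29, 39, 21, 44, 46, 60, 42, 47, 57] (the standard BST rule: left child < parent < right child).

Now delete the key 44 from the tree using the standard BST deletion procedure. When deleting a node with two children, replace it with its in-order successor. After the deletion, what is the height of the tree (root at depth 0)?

8

Resulting structure (node: left, right):
  12: L=–, R=18
  18: L=–, R=65
  65: L=29, R=–
  29: L=21, R=39
  39: L=–, R=44
  21: L=–, R=–
  44: L=42, R=46
  46: L=–, R=60
  60: L=47, R=–
  42: L=–, R=–
  47: L=–, R=57
  57: L=–, R=–

Delete 44 (two children — replace with in-order successor).
After deletion, deepest node is 57 at depth 8.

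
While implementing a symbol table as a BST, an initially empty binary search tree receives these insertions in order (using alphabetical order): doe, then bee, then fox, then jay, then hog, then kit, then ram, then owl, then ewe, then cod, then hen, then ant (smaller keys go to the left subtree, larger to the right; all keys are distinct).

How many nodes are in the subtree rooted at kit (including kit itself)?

3

Resulting structure (node: left, right):
  doe: L=bee, R=fox
  bee: L=ant, R=cod
  fox: L=ewe, R=jay
  jay: L=hog, R=kit
  hog: L=hen, R=–
  kit: L=–, R=ram
  ram: L=owl, R=–
  owl: L=–, R=–
  ewe: L=–, R=–
  cod: L=–, R=–
  hen: L=–, R=–
  ant: L=–, R=–

Subtree rooted at kit contains: kit, ram, owl — 3 nodes.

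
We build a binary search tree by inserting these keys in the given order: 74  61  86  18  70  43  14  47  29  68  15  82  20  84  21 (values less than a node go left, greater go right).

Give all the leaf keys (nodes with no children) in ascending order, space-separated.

15 21 47 68 84

74: root
61: left child of 74 (depth 1)
86: right child of 74 (depth 1)
18: left child of 61 (depth 2)
70: right child of 61 (depth 2)
43: right child of 18 (depth 3)
14: left child of 18 (depth 3)
47: right child of 43 (depth 4)
29: left child of 43 (depth 4)
68: left child of 70 (depth 3)
15: right child of 14 (depth 4)
82: left child of 86 (depth 2)
20: left child of 29 (depth 5)
84: right child of 82 (depth 3)
21: right child of 20 (depth 6)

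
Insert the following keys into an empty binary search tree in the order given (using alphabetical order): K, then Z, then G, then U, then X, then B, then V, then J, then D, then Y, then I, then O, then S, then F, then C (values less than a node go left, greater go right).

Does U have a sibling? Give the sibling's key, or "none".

Resulting structure (node: left, right):
  K: L=G, R=Z
  Z: L=U, R=–
  G: L=B, R=J
  U: L=O, R=X
  X: L=V, R=Y
  B: L=–, R=D
  V: L=–, R=–
  J: L=I, R=–
  D: L=C, R=F
  Y: L=–, R=–
  I: L=–, R=–
  O: L=–, R=S
  S: L=–, R=–
  F: L=–, R=–
  C: L=–, R=–

U's parent is Z, which has only one child.

none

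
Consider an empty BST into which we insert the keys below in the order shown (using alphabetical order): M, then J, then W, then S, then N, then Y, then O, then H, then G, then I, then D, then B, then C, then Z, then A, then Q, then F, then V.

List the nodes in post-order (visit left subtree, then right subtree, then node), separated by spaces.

Resulting structure (node: left, right):
  M: L=J, R=W
  J: L=H, R=–
  W: L=S, R=Y
  S: L=N, R=V
  N: L=–, R=O
  Y: L=–, R=Z
  O: L=–, R=Q
  H: L=G, R=I
  G: L=D, R=–
  I: L=–, R=–
  D: L=B, R=F
  B: L=A, R=C
  C: L=–, R=–
  Z: L=–, R=–
  A: L=–, R=–
  Q: L=–, R=–
  F: L=–, R=–
  V: L=–, R=–

A C B F D G I H J Q O N V S Z Y W M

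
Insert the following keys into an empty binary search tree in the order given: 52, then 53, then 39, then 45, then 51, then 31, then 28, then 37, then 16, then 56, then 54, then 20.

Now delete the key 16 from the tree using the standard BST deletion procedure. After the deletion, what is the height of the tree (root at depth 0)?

Insert 52: tree is empty, so 52 becomes the root.
Insert 53: 53 > 52 → go right. Place as right child of 52.
Insert 39: 39 < 52 → go left. Place as left child of 52.
Insert 45: 45 < 52 → go left; 45 > 39 → go right. Place as right child of 39.
Insert 51: 51 < 52 → go left; 51 > 39 → go right; 51 > 45 → go right. Place as right child of 45.
Insert 31: 31 < 52 → go left; 31 < 39 → go left. Place as left child of 39.
Insert 28: 28 < 52 → go left; 28 < 39 → go left; 28 < 31 → go left. Place as left child of 31.
Insert 37: 37 < 52 → go left; 37 < 39 → go left; 37 > 31 → go right. Place as right child of 31.
Insert 16: 16 < 52 → go left; 16 < 39 → go left; 16 < 31 → go left; 16 < 28 → go left. Place as left child of 28.
Insert 56: 56 > 52 → go right; 56 > 53 → go right. Place as right child of 53.
Insert 54: 54 > 52 → go right; 54 > 53 → go right; 54 < 56 → go left. Place as left child of 56.
Insert 20: 20 < 52 → go left; 20 < 39 → go left; 20 < 31 → go left; 20 < 28 → go left; 20 > 16 → go right. Place as right child of 16.

Delete 16 (at most one child — splice it out).
After deletion, deepest node is 20 at depth 4.

4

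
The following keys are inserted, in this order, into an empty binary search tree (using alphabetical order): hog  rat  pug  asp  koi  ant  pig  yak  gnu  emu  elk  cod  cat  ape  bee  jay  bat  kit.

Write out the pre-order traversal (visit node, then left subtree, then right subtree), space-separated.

Insert hog: tree is empty, so hog becomes the root.
Insert rat: rat > hog → go right. Place as right child of hog.
Insert pug: pug > hog → go right; pug < rat → go left. Place as left child of rat.
Insert asp: asp < hog → go left. Place as left child of hog.
Insert koi: koi > hog → go right; koi < rat → go left; koi < pug → go left. Place as left child of pug.
Insert ant: ant < hog → go left; ant < asp → go left. Place as left child of asp.
Insert pig: pig > hog → go right; pig < rat → go left; pig < pug → go left; pig > koi → go right. Place as right child of koi.
Insert yak: yak > hog → go right; yak > rat → go right. Place as right child of rat.
Insert gnu: gnu < hog → go left; gnu > asp → go right. Place as right child of asp.
Insert emu: emu < hog → go left; emu > asp → go right; emu < gnu → go left. Place as left child of gnu.
Insert elk: elk < hog → go left; elk > asp → go right; elk < gnu → go left; elk < emu → go left. Place as left child of emu.
Insert cod: cod < hog → go left; cod > asp → go right; cod < gnu → go left; cod < emu → go left; cod < elk → go left. Place as left child of elk.
Insert cat: cat < hog → go left; cat > asp → go right; cat < gnu → go left; cat < emu → go left; cat < elk → go left; cat < cod → go left. Place as left child of cod.
Insert ape: ape < hog → go left; ape < asp → go left; ape > ant → go right. Place as right child of ant.
Insert bee: bee < hog → go left; bee > asp → go right; bee < gnu → go left; bee < emu → go left; bee < elk → go left; bee < cod → go left; bee < cat → go left. Place as left child of cat.
Insert jay: jay > hog → go right; jay < rat → go left; jay < pug → go left; jay < koi → go left. Place as left child of koi.
Insert bat: bat < hog → go left; bat > asp → go right; bat < gnu → go left; bat < emu → go left; bat < elk → go left; bat < cod → go left; bat < cat → go left; bat < bee → go left. Place as left child of bee.
Insert kit: kit > hog → go right; kit < rat → go left; kit < pug → go left; kit < koi → go left; kit > jay → go right. Place as right child of jay.

hog asp ant ape gnu emu elk cod cat bee bat rat pug koi jay kit pig yak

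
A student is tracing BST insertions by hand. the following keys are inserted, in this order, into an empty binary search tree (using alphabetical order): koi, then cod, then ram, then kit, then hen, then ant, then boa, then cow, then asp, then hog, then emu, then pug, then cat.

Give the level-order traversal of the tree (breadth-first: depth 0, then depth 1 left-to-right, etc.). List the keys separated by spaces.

koi: root
cod: left child of koi (depth 1)
ram: right child of koi (depth 1)
kit: right child of cod (depth 2)
hen: left child of kit (depth 3)
ant: left child of cod (depth 2)
boa: right child of ant (depth 3)
cow: left child of hen (depth 4)
asp: left child of boa (depth 4)
hog: right child of hen (depth 4)
emu: right child of cow (depth 5)
pug: left child of ram (depth 2)
cat: right child of boa (depth 4)

koi cod ram ant kit pug boa hen asp cat cow hog emu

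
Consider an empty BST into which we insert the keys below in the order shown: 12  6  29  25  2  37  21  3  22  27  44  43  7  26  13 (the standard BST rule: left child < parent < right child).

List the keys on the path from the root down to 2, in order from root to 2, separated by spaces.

12 6 2

12: root
6: left child of 12 (depth 1)
29: right child of 12 (depth 1)
25: left child of 29 (depth 2)
2: left child of 6 (depth 2)
37: right child of 29 (depth 2)
21: left child of 25 (depth 3)
3: right child of 2 (depth 3)
22: right child of 21 (depth 4)
27: right child of 25 (depth 3)
44: right child of 37 (depth 3)
43: left child of 44 (depth 4)
7: right child of 6 (depth 2)
26: left child of 27 (depth 4)
13: left child of 21 (depth 4)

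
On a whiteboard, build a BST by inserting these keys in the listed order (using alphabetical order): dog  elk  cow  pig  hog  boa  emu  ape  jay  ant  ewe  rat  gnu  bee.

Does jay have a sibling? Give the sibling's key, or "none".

Insert dog: tree is empty, so dog becomes the root.
Insert elk: elk > dog → go right. Place as right child of dog.
Insert cow: cow < dog → go left. Place as left child of dog.
Insert pig: pig > dog → go right; pig > elk → go right. Place as right child of elk.
Insert hog: hog > dog → go right; hog > elk → go right; hog < pig → go left. Place as left child of pig.
Insert boa: boa < dog → go left; boa < cow → go left. Place as left child of cow.
Insert emu: emu > dog → go right; emu > elk → go right; emu < pig → go left; emu < hog → go left. Place as left child of hog.
Insert ape: ape < dog → go left; ape < cow → go left; ape < boa → go left. Place as left child of boa.
Insert jay: jay > dog → go right; jay > elk → go right; jay < pig → go left; jay > hog → go right. Place as right child of hog.
Insert ant: ant < dog → go left; ant < cow → go left; ant < boa → go left; ant < ape → go left. Place as left child of ape.
Insert ewe: ewe > dog → go right; ewe > elk → go right; ewe < pig → go left; ewe < hog → go left; ewe > emu → go right. Place as right child of emu.
Insert rat: rat > dog → go right; rat > elk → go right; rat > pig → go right. Place as right child of pig.
Insert gnu: gnu > dog → go right; gnu > elk → go right; gnu < pig → go left; gnu < hog → go left; gnu > emu → go right; gnu > ewe → go right. Place as right child of ewe.
Insert bee: bee < dog → go left; bee < cow → go left; bee < boa → go left; bee > ape → go right. Place as right child of ape.

jay's parent is hog; the other child of hog is emu.

emu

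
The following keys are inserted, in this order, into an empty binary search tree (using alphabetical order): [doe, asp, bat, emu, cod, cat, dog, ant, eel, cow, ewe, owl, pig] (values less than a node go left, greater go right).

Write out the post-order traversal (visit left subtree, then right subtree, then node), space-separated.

ant cat cow cod bat asp eel dog pig owl ewe emu doe

doe: root
asp: left child of doe (depth 1)
bat: right child of asp (depth 2)
emu: right child of doe (depth 1)
cod: right child of bat (depth 3)
cat: left child of cod (depth 4)
dog: left child of emu (depth 2)
ant: left child of asp (depth 2)
eel: right child of dog (depth 3)
cow: right child of cod (depth 4)
ewe: right child of emu (depth 2)
owl: right child of ewe (depth 3)
pig: right child of owl (depth 4)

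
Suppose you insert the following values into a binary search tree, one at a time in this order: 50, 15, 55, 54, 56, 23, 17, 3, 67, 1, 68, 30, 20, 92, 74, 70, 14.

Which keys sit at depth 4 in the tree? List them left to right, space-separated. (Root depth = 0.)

20 68

Insert 50: tree is empty, so 50 becomes the root.
Insert 15: 15 < 50 → go left. Place as left child of 50.
Insert 55: 55 > 50 → go right. Place as right child of 50.
Insert 54: 54 > 50 → go right; 54 < 55 → go left. Place as left child of 55.
Insert 56: 56 > 50 → go right; 56 > 55 → go right. Place as right child of 55.
Insert 23: 23 < 50 → go left; 23 > 15 → go right. Place as right child of 15.
Insert 17: 17 < 50 → go left; 17 > 15 → go right; 17 < 23 → go left. Place as left child of 23.
Insert 3: 3 < 50 → go left; 3 < 15 → go left. Place as left child of 15.
Insert 67: 67 > 50 → go right; 67 > 55 → go right; 67 > 56 → go right. Place as right child of 56.
Insert 1: 1 < 50 → go left; 1 < 15 → go left; 1 < 3 → go left. Place as left child of 3.
Insert 68: 68 > 50 → go right; 68 > 55 → go right; 68 > 56 → go right; 68 > 67 → go right. Place as right child of 67.
Insert 30: 30 < 50 → go left; 30 > 15 → go right; 30 > 23 → go right. Place as right child of 23.
Insert 20: 20 < 50 → go left; 20 > 15 → go right; 20 < 23 → go left; 20 > 17 → go right. Place as right child of 17.
Insert 92: 92 > 50 → go right; 92 > 55 → go right; 92 > 56 → go right; 92 > 67 → go right; 92 > 68 → go right. Place as right child of 68.
Insert 74: 74 > 50 → go right; 74 > 55 → go right; 74 > 56 → go right; 74 > 67 → go right; 74 > 68 → go right; 74 < 92 → go left. Place as left child of 92.
Insert 70: 70 > 50 → go right; 70 > 55 → go right; 70 > 56 → go right; 70 > 67 → go right; 70 > 68 → go right; 70 < 92 → go left; 70 < 74 → go left. Place as left child of 74.
Insert 14: 14 < 50 → go left; 14 < 15 → go left; 14 > 3 → go right. Place as right child of 3.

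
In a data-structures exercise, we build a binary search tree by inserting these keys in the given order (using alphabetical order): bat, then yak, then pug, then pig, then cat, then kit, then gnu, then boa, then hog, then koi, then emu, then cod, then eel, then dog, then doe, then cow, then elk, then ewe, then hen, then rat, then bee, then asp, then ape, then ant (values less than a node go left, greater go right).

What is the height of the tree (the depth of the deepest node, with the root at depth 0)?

Resulting structure (node: left, right):
  bat: L=asp, R=yak
  yak: L=pug, R=–
  pug: L=pig, R=rat
  pig: L=cat, R=–
  cat: L=boa, R=kit
  kit: L=gnu, R=koi
  gnu: L=emu, R=hog
  boa: L=bee, R=–
  hog: L=hen, R=–
  koi: L=–, R=–
  emu: L=cod, R=ewe
  cod: L=–, R=eel
  eel: L=dog, R=elk
  dog: L=doe, R=–
  doe: L=cow, R=–
  cow: L=–, R=–
  elk: L=–, R=–
  ewe: L=–, R=–
  hen: L=–, R=–
  rat: L=–, R=–
  bee: L=–, R=–
  asp: L=ape, R=–
  ape: L=ant, R=–
  ant: L=–, R=–

The deepest node is cow at depth 12.

12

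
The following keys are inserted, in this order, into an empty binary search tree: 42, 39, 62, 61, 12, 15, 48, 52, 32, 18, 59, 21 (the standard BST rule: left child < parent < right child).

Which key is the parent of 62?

42

42: root
39: left child of 42 (depth 1)
62: right child of 42 (depth 1)
61: left child of 62 (depth 2)
12: left child of 39 (depth 2)
15: right child of 12 (depth 3)
48: left child of 61 (depth 3)
52: right child of 48 (depth 4)
32: right child of 15 (depth 4)
18: left child of 32 (depth 5)
59: right child of 52 (depth 5)
21: right child of 18 (depth 6)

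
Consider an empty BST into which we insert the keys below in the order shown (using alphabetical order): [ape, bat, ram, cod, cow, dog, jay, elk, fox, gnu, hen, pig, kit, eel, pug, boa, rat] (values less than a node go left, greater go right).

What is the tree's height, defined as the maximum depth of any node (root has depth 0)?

10

ape: root
bat: right child of ape (depth 1)
ram: right child of bat (depth 2)
cod: left child of ram (depth 3)
cow: right child of cod (depth 4)
dog: right child of cow (depth 5)
jay: right child of dog (depth 6)
elk: left child of jay (depth 7)
fox: right child of elk (depth 8)
gnu: right child of fox (depth 9)
hen: right child of gnu (depth 10)
pig: right child of jay (depth 7)
kit: left child of pig (depth 8)
eel: left child of elk (depth 8)
pug: right child of pig (depth 8)
boa: left child of cod (depth 4)
rat: right child of ram (depth 3)

The deepest node is hen at depth 10.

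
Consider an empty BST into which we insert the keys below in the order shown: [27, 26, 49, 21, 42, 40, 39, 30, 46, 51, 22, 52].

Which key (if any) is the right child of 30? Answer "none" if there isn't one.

Resulting structure (node: left, right):
  27: L=26, R=49
  26: L=21, R=–
  49: L=42, R=51
  21: L=–, R=22
  42: L=40, R=46
  40: L=39, R=–
  39: L=30, R=–
  30: L=–, R=–
  46: L=–, R=–
  51: L=–, R=52
  22: L=–, R=–
  52: L=–, R=–

none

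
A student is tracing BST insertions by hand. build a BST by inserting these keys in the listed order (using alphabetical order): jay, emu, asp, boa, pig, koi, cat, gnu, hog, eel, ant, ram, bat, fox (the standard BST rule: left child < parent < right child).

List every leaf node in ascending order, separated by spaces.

ant bat eel fox hog koi ram

Insert jay: tree is empty, so jay becomes the root.
Insert emu: emu < jay → go left. Place as left child of jay.
Insert asp: asp < jay → go left; asp < emu → go left. Place as left child of emu.
Insert boa: boa < jay → go left; boa < emu → go left; boa > asp → go right. Place as right child of asp.
Insert pig: pig > jay → go right. Place as right child of jay.
Insert koi: koi > jay → go right; koi < pig → go left. Place as left child of pig.
Insert cat: cat < jay → go left; cat < emu → go left; cat > asp → go right; cat > boa → go right. Place as right child of boa.
Insert gnu: gnu < jay → go left; gnu > emu → go right. Place as right child of emu.
Insert hog: hog < jay → go left; hog > emu → go right; hog > gnu → go right. Place as right child of gnu.
Insert eel: eel < jay → go left; eel < emu → go left; eel > asp → go right; eel > boa → go right; eel > cat → go right. Place as right child of cat.
Insert ant: ant < jay → go left; ant < emu → go left; ant < asp → go left. Place as left child of asp.
Insert ram: ram > jay → go right; ram > pig → go right. Place as right child of pig.
Insert bat: bat < jay → go left; bat < emu → go left; bat > asp → go right; bat < boa → go left. Place as left child of boa.
Insert fox: fox < jay → go left; fox > emu → go right; fox < gnu → go left. Place as left child of gnu.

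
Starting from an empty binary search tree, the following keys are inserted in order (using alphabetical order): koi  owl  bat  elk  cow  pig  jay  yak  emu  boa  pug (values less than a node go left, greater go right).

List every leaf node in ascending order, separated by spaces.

Resulting structure (node: left, right):
  koi: L=bat, R=owl
  owl: L=–, R=pig
  bat: L=–, R=elk
  elk: L=cow, R=jay
  cow: L=boa, R=–
  pig: L=–, R=yak
  jay: L=emu, R=–
  yak: L=pug, R=–
  emu: L=–, R=–
  boa: L=–, R=–
  pug: L=–, R=–

boa emu pug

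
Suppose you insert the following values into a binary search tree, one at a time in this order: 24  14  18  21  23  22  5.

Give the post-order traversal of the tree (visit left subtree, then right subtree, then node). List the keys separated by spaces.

Insert 24: tree is empty, so 24 becomes the root.
Insert 14: 14 < 24 → go left. Place as left child of 24.
Insert 18: 18 < 24 → go left; 18 > 14 → go right. Place as right child of 14.
Insert 21: 21 < 24 → go left; 21 > 14 → go right; 21 > 18 → go right. Place as right child of 18.
Insert 23: 23 < 24 → go left; 23 > 14 → go right; 23 > 18 → go right; 23 > 21 → go right. Place as right child of 21.
Insert 22: 22 < 24 → go left; 22 > 14 → go right; 22 > 18 → go right; 22 > 21 → go right; 22 < 23 → go left. Place as left child of 23.
Insert 5: 5 < 24 → go left; 5 < 14 → go left. Place as left child of 14.

5 22 23 21 18 14 24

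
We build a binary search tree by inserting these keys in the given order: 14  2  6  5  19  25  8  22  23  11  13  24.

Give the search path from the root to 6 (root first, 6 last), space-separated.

14: root
2: left child of 14 (depth 1)
6: right child of 2 (depth 2)
5: left child of 6 (depth 3)
19: right child of 14 (depth 1)
25: right child of 19 (depth 2)
8: right child of 6 (depth 3)
22: left child of 25 (depth 3)
23: right child of 22 (depth 4)
11: right child of 8 (depth 4)
13: right child of 11 (depth 5)
24: right child of 23 (depth 5)

14 2 6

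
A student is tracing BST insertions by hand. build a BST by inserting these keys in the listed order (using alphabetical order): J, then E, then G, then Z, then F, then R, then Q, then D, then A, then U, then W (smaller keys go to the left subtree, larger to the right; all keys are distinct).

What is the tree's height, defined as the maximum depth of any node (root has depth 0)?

J: root
E: left child of J (depth 1)
G: right child of E (depth 2)
Z: right child of J (depth 1)
F: left child of G (depth 3)
R: left child of Z (depth 2)
Q: left child of R (depth 3)
D: left child of E (depth 2)
A: left child of D (depth 3)
U: right child of R (depth 3)
W: right child of U (depth 4)

The deepest node is W at depth 4.

4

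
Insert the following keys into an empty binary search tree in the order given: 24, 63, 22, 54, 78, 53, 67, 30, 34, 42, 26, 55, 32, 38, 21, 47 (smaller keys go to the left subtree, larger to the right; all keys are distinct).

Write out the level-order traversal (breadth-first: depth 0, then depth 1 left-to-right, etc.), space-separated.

24 22 63 21 54 78 53 55 67 30 26 34 32 42 38 47

Resulting structure (node: left, right):
  24: L=22, R=63
  63: L=54, R=78
  22: L=21, R=–
  54: L=53, R=55
  78: L=67, R=–
  53: L=30, R=–
  67: L=–, R=–
  30: L=26, R=34
  34: L=32, R=42
  42: L=38, R=47
  26: L=–, R=–
  55: L=–, R=–
  32: L=–, R=–
  38: L=–, R=–
  21: L=–, R=–
  47: L=–, R=–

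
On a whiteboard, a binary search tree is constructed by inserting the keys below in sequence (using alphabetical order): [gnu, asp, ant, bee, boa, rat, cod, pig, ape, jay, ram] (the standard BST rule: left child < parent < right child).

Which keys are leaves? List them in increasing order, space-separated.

ape cod jay ram

gnu: root
asp: left child of gnu (depth 1)
ant: left child of asp (depth 2)
bee: right child of asp (depth 2)
boa: right child of bee (depth 3)
rat: right child of gnu (depth 1)
cod: right child of boa (depth 4)
pig: left child of rat (depth 2)
ape: right child of ant (depth 3)
jay: left child of pig (depth 3)
ram: right child of pig (depth 3)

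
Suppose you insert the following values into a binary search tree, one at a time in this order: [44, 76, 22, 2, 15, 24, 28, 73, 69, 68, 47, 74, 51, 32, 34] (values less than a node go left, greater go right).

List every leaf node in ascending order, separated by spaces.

15 34 51 74

Insert 44: tree is empty, so 44 becomes the root.
Insert 76: 76 > 44 → go right. Place as right child of 44.
Insert 22: 22 < 44 → go left. Place as left child of 44.
Insert 2: 2 < 44 → go left; 2 < 22 → go left. Place as left child of 22.
Insert 15: 15 < 44 → go left; 15 < 22 → go left; 15 > 2 → go right. Place as right child of 2.
Insert 24: 24 < 44 → go left; 24 > 22 → go right. Place as right child of 22.
Insert 28: 28 < 44 → go left; 28 > 22 → go right; 28 > 24 → go right. Place as right child of 24.
Insert 73: 73 > 44 → go right; 73 < 76 → go left. Place as left child of 76.
Insert 69: 69 > 44 → go right; 69 < 76 → go left; 69 < 73 → go left. Place as left child of 73.
Insert 68: 68 > 44 → go right; 68 < 76 → go left; 68 < 73 → go left; 68 < 69 → go left. Place as left child of 69.
Insert 47: 47 > 44 → go right; 47 < 76 → go left; 47 < 73 → go left; 47 < 69 → go left; 47 < 68 → go left. Place as left child of 68.
Insert 74: 74 > 44 → go right; 74 < 76 → go left; 74 > 73 → go right. Place as right child of 73.
Insert 51: 51 > 44 → go right; 51 < 76 → go left; 51 < 73 → go left; 51 < 69 → go left; 51 < 68 → go left; 51 > 47 → go right. Place as right child of 47.
Insert 32: 32 < 44 → go left; 32 > 22 → go right; 32 > 24 → go right; 32 > 28 → go right. Place as right child of 28.
Insert 34: 34 < 44 → go left; 34 > 22 → go right; 34 > 24 → go right; 34 > 28 → go right; 34 > 32 → go right. Place as right child of 32.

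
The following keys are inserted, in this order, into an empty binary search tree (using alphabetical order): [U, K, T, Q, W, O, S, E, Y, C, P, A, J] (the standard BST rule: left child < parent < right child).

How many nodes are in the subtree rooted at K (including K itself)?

Insert U: tree is empty, so U becomes the root.
Insert K: K < U → go left. Place as left child of U.
Insert T: T < U → go left; T > K → go right. Place as right child of K.
Insert Q: Q < U → go left; Q > K → go right; Q < T → go left. Place as left child of T.
Insert W: W > U → go right. Place as right child of U.
Insert O: O < U → go left; O > K → go right; O < T → go left; O < Q → go left. Place as left child of Q.
Insert S: S < U → go left; S > K → go right; S < T → go left; S > Q → go right. Place as right child of Q.
Insert E: E < U → go left; E < K → go left. Place as left child of K.
Insert Y: Y > U → go right; Y > W → go right. Place as right child of W.
Insert C: C < U → go left; C < K → go left; C < E → go left. Place as left child of E.
Insert P: P < U → go left; P > K → go right; P < T → go left; P < Q → go left; P > O → go right. Place as right child of O.
Insert A: A < U → go left; A < K → go left; A < E → go left; A < C → go left. Place as left child of C.
Insert J: J < U → go left; J < K → go left; J > E → go right. Place as right child of E.

Subtree rooted at K contains: K, E, C, A, J, T, Q, O, P, S — 10 nodes.

10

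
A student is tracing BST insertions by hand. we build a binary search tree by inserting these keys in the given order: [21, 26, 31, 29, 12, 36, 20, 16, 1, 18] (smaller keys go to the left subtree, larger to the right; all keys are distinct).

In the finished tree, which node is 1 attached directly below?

Insert 21: tree is empty, so 21 becomes the root.
Insert 26: 26 > 21 → go right. Place as right child of 21.
Insert 31: 31 > 21 → go right; 31 > 26 → go right. Place as right child of 26.
Insert 29: 29 > 21 → go right; 29 > 26 → go right; 29 < 31 → go left. Place as left child of 31.
Insert 12: 12 < 21 → go left. Place as left child of 21.
Insert 36: 36 > 21 → go right; 36 > 26 → go right; 36 > 31 → go right. Place as right child of 31.
Insert 20: 20 < 21 → go left; 20 > 12 → go right. Place as right child of 12.
Insert 16: 16 < 21 → go left; 16 > 12 → go right; 16 < 20 → go left. Place as left child of 20.
Insert 1: 1 < 21 → go left; 1 < 12 → go left. Place as left child of 12.
Insert 18: 18 < 21 → go left; 18 > 12 → go right; 18 < 20 → go left; 18 > 16 → go right. Place as right child of 16.

12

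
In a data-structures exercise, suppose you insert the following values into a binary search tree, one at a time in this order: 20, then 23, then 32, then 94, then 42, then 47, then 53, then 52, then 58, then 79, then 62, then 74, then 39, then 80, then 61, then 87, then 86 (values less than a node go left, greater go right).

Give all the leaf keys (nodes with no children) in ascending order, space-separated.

Insert 20: tree is empty, so 20 becomes the root.
Insert 23: 23 > 20 → go right. Place as right child of 20.
Insert 32: 32 > 20 → go right; 32 > 23 → go right. Place as right child of 23.
Insert 94: 94 > 20 → go right; 94 > 23 → go right; 94 > 32 → go right. Place as right child of 32.
Insert 42: 42 > 20 → go right; 42 > 23 → go right; 42 > 32 → go right; 42 < 94 → go left. Place as left child of 94.
Insert 47: 47 > 20 → go right; 47 > 23 → go right; 47 > 32 → go right; 47 < 94 → go left; 47 > 42 → go right. Place as right child of 42.
Insert 53: 53 > 20 → go right; 53 > 23 → go right; 53 > 32 → go right; 53 < 94 → go left; 53 > 42 → go right; 53 > 47 → go right. Place as right child of 47.
Insert 52: 52 > 20 → go right; 52 > 23 → go right; 52 > 32 → go right; 52 < 94 → go left; 52 > 42 → go right; 52 > 47 → go right; 52 < 53 → go left. Place as left child of 53.
Insert 58: 58 > 20 → go right; 58 > 23 → go right; 58 > 32 → go right; 58 < 94 → go left; 58 > 42 → go right; 58 > 47 → go right; 58 > 53 → go right. Place as right child of 53.
Insert 79: 79 > 20 → go right; 79 > 23 → go right; 79 > 32 → go right; 79 < 94 → go left; 79 > 42 → go right; 79 > 47 → go right; 79 > 53 → go right; 79 > 58 → go right. Place as right child of 58.
Insert 62: 62 > 20 → go right; 62 > 23 → go right; 62 > 32 → go right; 62 < 94 → go left; 62 > 42 → go right; 62 > 47 → go right; 62 > 53 → go right; 62 > 58 → go right; 62 < 79 → go left. Place as left child of 79.
Insert 74: 74 > 20 → go right; 74 > 23 → go right; 74 > 32 → go right; 74 < 94 → go left; 74 > 42 → go right; 74 > 47 → go right; 74 > 53 → go right; 74 > 58 → go right; 74 < 79 → go left; 74 > 62 → go right. Place as right child of 62.
Insert 39: 39 > 20 → go right; 39 > 23 → go right; 39 > 32 → go right; 39 < 94 → go left; 39 < 42 → go left. Place as left child of 42.
Insert 80: 80 > 20 → go right; 80 > 23 → go right; 80 > 32 → go right; 80 < 94 → go left; 80 > 42 → go right; 80 > 47 → go right; 80 > 53 → go right; 80 > 58 → go right; 80 > 79 → go right. Place as right child of 79.
Insert 61: 61 > 20 → go right; 61 > 23 → go right; 61 > 32 → go right; 61 < 94 → go left; 61 > 42 → go right; 61 > 47 → go right; 61 > 53 → go right; 61 > 58 → go right; 61 < 79 → go left; 61 < 62 → go left. Place as left child of 62.
Insert 87: 87 > 20 → go right; 87 > 23 → go right; 87 > 32 → go right; 87 < 94 → go left; 87 > 42 → go right; 87 > 47 → go right; 87 > 53 → go right; 87 > 58 → go right; 87 > 79 → go right; 87 > 80 → go right. Place as right child of 80.
Insert 86: 86 > 20 → go right; 86 > 23 → go right; 86 > 32 → go right; 86 < 94 → go left; 86 > 42 → go right; 86 > 47 → go right; 86 > 53 → go right; 86 > 58 → go right; 86 > 79 → go right; 86 > 80 → go right; 86 < 87 → go left. Place as left child of 87.

39 52 61 74 86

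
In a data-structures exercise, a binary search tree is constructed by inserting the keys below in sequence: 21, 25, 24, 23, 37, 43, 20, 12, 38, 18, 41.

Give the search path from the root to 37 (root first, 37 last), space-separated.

21 25 37

21: root
25: right child of 21 (depth 1)
24: left child of 25 (depth 2)
23: left child of 24 (depth 3)
37: right child of 25 (depth 2)
43: right child of 37 (depth 3)
20: left child of 21 (depth 1)
12: left child of 20 (depth 2)
38: left child of 43 (depth 4)
18: right child of 12 (depth 3)
41: right child of 38 (depth 5)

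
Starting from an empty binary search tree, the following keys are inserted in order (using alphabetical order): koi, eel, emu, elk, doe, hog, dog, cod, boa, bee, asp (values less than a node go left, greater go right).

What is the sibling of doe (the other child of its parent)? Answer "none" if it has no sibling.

emu

Insert koi: tree is empty, so koi becomes the root.
Insert eel: eel < koi → go left. Place as left child of koi.
Insert emu: emu < koi → go left; emu > eel → go right. Place as right child of eel.
Insert elk: elk < koi → go left; elk > eel → go right; elk < emu → go left. Place as left child of emu.
Insert doe: doe < koi → go left; doe < eel → go left. Place as left child of eel.
Insert hog: hog < koi → go left; hog > eel → go right; hog > emu → go right. Place as right child of emu.
Insert dog: dog < koi → go left; dog < eel → go left; dog > doe → go right. Place as right child of doe.
Insert cod: cod < koi → go left; cod < eel → go left; cod < doe → go left. Place as left child of doe.
Insert boa: boa < koi → go left; boa < eel → go left; boa < doe → go left; boa < cod → go left. Place as left child of cod.
Insert bee: bee < koi → go left; bee < eel → go left; bee < doe → go left; bee < cod → go left; bee < boa → go left. Place as left child of boa.
Insert asp: asp < koi → go left; asp < eel → go left; asp < doe → go left; asp < cod → go left; asp < boa → go left; asp < bee → go left. Place as left child of bee.

doe's parent is eel; the other child of eel is emu.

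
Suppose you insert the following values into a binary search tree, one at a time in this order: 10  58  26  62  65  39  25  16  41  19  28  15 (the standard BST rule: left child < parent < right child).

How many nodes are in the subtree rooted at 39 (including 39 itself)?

10: root
58: right child of 10 (depth 1)
26: left child of 58 (depth 2)
62: right child of 58 (depth 2)
65: right child of 62 (depth 3)
39: right child of 26 (depth 3)
25: left child of 26 (depth 3)
16: left child of 25 (depth 4)
41: right child of 39 (depth 4)
19: right child of 16 (depth 5)
28: left child of 39 (depth 4)
15: left child of 16 (depth 5)

Subtree rooted at 39 contains: 39, 28, 41 — 3 nodes.

3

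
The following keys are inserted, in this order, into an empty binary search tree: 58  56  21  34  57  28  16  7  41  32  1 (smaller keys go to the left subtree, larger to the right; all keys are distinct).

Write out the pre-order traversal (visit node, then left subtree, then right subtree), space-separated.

Insert 58: tree is empty, so 58 becomes the root.
Insert 56: 56 < 58 → go left. Place as left child of 58.
Insert 21: 21 < 58 → go left; 21 < 56 → go left. Place as left child of 56.
Insert 34: 34 < 58 → go left; 34 < 56 → go left; 34 > 21 → go right. Place as right child of 21.
Insert 57: 57 < 58 → go left; 57 > 56 → go right. Place as right child of 56.
Insert 28: 28 < 58 → go left; 28 < 56 → go left; 28 > 21 → go right; 28 < 34 → go left. Place as left child of 34.
Insert 16: 16 < 58 → go left; 16 < 56 → go left; 16 < 21 → go left. Place as left child of 21.
Insert 7: 7 < 58 → go left; 7 < 56 → go left; 7 < 21 → go left; 7 < 16 → go left. Place as left child of 16.
Insert 41: 41 < 58 → go left; 41 < 56 → go left; 41 > 21 → go right; 41 > 34 → go right. Place as right child of 34.
Insert 32: 32 < 58 → go left; 32 < 56 → go left; 32 > 21 → go right; 32 < 34 → go left; 32 > 28 → go right. Place as right child of 28.
Insert 1: 1 < 58 → go left; 1 < 56 → go left; 1 < 21 → go left; 1 < 16 → go left; 1 < 7 → go left. Place as left child of 7.

58 56 21 16 7 1 34 28 32 41 57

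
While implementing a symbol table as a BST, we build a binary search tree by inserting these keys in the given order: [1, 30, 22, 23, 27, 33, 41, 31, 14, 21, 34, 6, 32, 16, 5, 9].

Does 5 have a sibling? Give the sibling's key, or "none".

9

1: root
30: right child of 1 (depth 1)
22: left child of 30 (depth 2)
23: right child of 22 (depth 3)
27: right child of 23 (depth 4)
33: right child of 30 (depth 2)
41: right child of 33 (depth 3)
31: left child of 33 (depth 3)
14: left child of 22 (depth 3)
21: right child of 14 (depth 4)
34: left child of 41 (depth 4)
6: left child of 14 (depth 4)
32: right child of 31 (depth 4)
16: left child of 21 (depth 5)
5: left child of 6 (depth 5)
9: right child of 6 (depth 5)

5's parent is 6; the other child of 6 is 9.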